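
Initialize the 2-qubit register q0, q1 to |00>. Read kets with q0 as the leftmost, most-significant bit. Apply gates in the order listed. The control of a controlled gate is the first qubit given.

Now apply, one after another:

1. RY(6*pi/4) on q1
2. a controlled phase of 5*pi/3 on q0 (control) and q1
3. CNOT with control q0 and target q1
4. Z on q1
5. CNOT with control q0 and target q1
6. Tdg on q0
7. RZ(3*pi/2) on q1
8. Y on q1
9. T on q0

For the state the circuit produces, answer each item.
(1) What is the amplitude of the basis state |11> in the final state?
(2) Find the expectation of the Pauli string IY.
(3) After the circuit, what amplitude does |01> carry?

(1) The amplitude on |11> is 0.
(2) The observable IY averages to -1.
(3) |01> carries amplitude sqrt(2)*exp(3*I*pi/4)/2 in the final state.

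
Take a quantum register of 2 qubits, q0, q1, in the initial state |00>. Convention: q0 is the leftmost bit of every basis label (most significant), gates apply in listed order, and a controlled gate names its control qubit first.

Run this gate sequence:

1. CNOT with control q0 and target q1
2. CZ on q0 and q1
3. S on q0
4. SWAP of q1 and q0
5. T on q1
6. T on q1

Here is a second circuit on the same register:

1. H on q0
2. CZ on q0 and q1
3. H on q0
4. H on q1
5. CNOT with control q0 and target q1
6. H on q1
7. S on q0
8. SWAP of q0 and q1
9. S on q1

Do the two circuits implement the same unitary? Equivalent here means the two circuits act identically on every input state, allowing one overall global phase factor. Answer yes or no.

No: there is an input state on which the two circuits produce genuinely different outputs (not merely differing by a phase).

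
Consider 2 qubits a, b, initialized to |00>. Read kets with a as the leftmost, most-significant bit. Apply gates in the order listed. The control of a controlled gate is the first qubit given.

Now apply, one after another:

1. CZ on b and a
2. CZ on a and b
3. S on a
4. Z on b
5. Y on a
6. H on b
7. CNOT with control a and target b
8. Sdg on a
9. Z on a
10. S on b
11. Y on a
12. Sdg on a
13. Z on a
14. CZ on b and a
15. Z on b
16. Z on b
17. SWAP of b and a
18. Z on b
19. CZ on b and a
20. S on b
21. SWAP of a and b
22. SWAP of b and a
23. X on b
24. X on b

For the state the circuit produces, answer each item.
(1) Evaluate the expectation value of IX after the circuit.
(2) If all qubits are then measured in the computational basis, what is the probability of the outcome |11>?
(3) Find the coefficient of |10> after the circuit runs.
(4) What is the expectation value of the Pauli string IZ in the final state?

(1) In the final state, IX has expectation 0.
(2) The probability of measuring |11> is 0.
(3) |10> carries amplitude -sqrt(2)/2 in the final state.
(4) The observable IZ averages to 1.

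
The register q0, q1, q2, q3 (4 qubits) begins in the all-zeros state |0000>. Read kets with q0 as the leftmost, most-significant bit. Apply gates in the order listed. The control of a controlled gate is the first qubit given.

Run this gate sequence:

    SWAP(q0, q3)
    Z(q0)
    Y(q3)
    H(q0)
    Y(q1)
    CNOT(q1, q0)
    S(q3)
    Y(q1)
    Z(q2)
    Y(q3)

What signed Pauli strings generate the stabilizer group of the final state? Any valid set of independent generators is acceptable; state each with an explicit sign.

The final state is stabilized by the group generated by +XIII, +IZII, +IIZI, +IIIZ; other independent generating sets are equally valid.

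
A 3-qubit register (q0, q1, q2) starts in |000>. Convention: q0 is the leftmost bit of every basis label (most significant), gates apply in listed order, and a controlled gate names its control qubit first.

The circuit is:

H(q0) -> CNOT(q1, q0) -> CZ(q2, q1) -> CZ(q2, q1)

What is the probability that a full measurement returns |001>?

Outcome |001> occurs with probability 0. Key observation: steps 3-4 multiply out to the identity, so the circuit reduces to the remaining gates.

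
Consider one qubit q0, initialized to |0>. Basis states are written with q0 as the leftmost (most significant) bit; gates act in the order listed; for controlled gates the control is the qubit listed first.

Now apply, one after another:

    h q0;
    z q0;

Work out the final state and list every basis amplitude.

After the circuit, the state carries amplitude sqrt(2)/2 on |0>, -sqrt(2)/2 on |1>.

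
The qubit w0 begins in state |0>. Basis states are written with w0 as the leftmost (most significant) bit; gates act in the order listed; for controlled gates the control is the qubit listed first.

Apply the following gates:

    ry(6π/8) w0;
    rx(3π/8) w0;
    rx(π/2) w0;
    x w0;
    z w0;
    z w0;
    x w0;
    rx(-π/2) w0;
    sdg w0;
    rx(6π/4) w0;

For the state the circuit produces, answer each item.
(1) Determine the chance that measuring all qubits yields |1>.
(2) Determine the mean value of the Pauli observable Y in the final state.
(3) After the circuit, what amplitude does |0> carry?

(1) Outcome |1> occurs with probability -sqrt(1/2 - sqrt(2)/4)*sqrt(sqrt(2)/4 + 1/2)*cos(3*pi/16)**2 - sqrt(1/2 - sqrt(2)/4)*sqrt(sqrt(2)/4 + 1/2)*sin(3*pi/16)**2 + sin(3*pi/16)**2/2 + cos(3*pi/16)**2/2. Key observation: gates 3-8 undo each other exactly, leaving only the rest of the circuit to track.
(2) The expectation value of Y is -sqrt(4 - 2*sqrt(2))/4.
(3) The final state's coefficient on |0> equals -sqrt(2)*sqrt(sqrt(2)/4 + 1/2)*cos(3*pi/16)/2 - sqrt(2)*sqrt(1/2 - sqrt(2)/4)*cos(3*pi/16)/2 + sqrt(2)*I*sqrt(1/2 - sqrt(2)/4)*sin(3*pi/16)/2 + sqrt(2)*I*sqrt(sqrt(2)/4 + 1/2)*sin(3*pi/16)/2.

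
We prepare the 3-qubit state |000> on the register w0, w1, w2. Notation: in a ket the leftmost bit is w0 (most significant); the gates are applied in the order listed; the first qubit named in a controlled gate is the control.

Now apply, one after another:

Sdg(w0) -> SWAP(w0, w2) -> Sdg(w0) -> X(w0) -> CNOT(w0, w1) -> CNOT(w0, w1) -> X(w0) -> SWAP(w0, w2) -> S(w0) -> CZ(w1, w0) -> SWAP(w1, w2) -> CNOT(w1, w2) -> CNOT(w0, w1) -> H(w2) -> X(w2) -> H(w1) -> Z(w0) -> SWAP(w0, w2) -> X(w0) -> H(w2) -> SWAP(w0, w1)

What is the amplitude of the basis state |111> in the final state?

The final state's coefficient on |111> equals sqrt(2)/4. Key observation: steps 4-7 multiply out to the identity, so the circuit reduces to the remaining gates.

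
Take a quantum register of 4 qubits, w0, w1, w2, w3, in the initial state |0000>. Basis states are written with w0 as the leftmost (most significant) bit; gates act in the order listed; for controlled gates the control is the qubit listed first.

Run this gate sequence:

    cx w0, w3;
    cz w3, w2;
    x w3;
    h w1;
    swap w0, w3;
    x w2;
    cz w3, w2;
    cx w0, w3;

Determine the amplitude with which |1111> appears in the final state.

The final state's coefficient on |1111> equals sqrt(2)/2.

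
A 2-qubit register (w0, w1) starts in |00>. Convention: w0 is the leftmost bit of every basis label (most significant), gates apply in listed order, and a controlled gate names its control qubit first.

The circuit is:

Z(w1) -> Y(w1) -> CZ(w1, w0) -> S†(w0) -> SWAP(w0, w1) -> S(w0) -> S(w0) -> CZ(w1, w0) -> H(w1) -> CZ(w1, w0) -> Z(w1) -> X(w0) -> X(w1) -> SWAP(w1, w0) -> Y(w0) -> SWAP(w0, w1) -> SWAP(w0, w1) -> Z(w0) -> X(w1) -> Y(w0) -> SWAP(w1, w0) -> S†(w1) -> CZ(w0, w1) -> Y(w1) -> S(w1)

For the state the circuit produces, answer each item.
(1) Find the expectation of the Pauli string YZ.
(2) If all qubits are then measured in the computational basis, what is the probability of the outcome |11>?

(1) The observable YZ averages to 0.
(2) Outcome |11> occurs with probability 1/2.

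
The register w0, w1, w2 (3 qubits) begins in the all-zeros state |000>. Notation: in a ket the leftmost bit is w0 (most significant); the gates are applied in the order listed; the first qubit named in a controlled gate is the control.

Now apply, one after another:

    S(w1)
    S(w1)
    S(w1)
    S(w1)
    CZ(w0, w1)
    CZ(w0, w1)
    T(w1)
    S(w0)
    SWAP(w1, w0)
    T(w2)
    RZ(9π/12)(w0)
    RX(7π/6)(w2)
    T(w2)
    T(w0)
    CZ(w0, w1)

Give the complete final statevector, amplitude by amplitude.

After the circuit, the state carries amplitude (-sqrt(2) + sqrt(6))*exp(5*I*pi/8)/4 on |000>, (-sqrt(6) - sqrt(2))*exp(3*I*pi/8)/4 on |001>, and 0 on every other basis state. Key observation: steps 1-4 multiply out to the identity, so the circuit reduces to the remaining gates.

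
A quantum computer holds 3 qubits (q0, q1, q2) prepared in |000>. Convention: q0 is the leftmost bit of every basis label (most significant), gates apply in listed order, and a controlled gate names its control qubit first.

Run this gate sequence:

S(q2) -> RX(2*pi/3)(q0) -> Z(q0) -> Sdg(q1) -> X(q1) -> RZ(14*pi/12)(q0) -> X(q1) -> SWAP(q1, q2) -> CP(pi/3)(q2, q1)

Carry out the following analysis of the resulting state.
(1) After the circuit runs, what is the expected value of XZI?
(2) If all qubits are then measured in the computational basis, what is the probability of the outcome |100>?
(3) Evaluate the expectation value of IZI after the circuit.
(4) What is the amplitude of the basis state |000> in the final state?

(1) The observable XZI averages to sqrt(3)/4.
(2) Outcome |100> occurs with probability 3/4.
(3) The observable IZI averages to 1.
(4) |000> carries amplitude -exp(5*I*pi/12)/2 in the final state.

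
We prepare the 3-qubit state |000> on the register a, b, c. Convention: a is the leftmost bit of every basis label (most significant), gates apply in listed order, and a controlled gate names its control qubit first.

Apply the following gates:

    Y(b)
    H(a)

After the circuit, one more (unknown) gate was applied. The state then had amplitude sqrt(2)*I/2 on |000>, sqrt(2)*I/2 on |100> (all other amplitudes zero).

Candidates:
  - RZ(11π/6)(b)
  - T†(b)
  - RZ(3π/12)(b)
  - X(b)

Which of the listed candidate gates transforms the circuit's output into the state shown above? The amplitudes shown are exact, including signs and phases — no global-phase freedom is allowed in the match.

The applied gate was X(b).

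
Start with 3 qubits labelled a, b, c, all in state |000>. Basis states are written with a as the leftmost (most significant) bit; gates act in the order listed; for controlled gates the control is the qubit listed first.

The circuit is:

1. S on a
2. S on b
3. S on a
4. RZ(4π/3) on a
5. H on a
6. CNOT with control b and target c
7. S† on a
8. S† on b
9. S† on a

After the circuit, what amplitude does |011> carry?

The final state's coefficient on |011> equals 0.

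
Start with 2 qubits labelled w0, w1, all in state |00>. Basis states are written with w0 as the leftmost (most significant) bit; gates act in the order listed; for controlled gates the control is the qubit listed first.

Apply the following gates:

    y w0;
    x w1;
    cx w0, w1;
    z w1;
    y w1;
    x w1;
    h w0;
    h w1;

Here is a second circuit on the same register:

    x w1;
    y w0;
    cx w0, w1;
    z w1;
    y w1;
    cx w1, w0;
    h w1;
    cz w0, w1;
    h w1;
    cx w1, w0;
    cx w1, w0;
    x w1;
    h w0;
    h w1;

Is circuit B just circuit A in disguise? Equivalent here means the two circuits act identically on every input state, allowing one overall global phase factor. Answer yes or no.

No, they are not equivalent — no single phase factor reconciles the two unitaries.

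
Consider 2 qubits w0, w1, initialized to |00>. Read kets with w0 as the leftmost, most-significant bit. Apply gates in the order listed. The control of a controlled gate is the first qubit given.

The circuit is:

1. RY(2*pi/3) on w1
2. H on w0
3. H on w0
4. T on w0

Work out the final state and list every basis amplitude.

The final amplitudes are 1/2 on |00>, sqrt(3)/2 on |01>, 0 on |10>, 0 on |11>. Key observation: steps 2-3 multiply out to the identity, so the circuit reduces to the remaining gates.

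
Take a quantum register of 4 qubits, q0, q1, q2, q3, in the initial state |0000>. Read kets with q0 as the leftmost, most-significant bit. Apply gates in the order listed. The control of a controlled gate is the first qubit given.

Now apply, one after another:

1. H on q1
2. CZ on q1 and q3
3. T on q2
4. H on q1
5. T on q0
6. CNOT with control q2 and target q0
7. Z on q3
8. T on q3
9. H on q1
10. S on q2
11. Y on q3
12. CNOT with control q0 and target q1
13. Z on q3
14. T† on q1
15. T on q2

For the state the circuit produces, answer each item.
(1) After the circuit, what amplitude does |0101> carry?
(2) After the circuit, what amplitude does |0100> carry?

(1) The amplitude on |0101> is -sqrt(2)*exp(I*pi/4)/2.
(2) The final state's coefficient on |0100> equals 0.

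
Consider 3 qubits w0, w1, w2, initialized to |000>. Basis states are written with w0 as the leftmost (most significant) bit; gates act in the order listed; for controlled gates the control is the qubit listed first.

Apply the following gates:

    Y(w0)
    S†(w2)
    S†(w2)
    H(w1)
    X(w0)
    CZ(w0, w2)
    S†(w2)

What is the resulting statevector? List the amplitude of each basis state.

After the circuit, the state carries amplitude sqrt(2)*I/2 on |000>, sqrt(2)*I/2 on |010>, and 0 on every other basis state.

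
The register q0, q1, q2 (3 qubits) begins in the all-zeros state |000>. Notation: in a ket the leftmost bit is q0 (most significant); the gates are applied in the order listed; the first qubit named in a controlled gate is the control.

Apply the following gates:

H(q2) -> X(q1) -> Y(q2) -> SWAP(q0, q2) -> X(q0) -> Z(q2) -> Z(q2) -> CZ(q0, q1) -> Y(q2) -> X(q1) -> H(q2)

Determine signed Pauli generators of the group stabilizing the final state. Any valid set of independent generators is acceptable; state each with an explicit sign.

The final state is stabilized by the group generated by +XII, -IIX, +IZI; other independent generating sets are equally valid.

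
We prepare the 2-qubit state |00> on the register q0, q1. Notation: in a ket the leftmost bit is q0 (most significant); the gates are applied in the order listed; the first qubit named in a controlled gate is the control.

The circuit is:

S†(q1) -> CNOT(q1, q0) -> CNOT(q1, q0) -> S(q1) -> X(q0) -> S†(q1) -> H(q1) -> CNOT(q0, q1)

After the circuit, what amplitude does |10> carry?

The final state's coefficient on |10> equals sqrt(2)/2. Key observation: steps 1-4 multiply out to the identity, so the circuit reduces to the remaining gates.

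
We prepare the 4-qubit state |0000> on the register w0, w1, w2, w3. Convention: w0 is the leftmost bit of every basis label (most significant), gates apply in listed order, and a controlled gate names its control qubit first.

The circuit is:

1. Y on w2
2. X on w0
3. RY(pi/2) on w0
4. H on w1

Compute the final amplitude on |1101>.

The final state's coefficient on |1101> equals 0.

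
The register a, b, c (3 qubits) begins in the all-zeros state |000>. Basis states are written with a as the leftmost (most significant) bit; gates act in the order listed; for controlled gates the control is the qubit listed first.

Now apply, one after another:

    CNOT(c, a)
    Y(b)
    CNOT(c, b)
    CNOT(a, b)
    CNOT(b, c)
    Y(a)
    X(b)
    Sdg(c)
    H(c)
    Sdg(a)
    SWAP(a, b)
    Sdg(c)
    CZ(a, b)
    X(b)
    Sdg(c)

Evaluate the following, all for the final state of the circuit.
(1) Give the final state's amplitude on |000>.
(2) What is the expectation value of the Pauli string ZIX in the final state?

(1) The amplitude on |000> is sqrt(2)/2.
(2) The expectation value of ZIX is 1.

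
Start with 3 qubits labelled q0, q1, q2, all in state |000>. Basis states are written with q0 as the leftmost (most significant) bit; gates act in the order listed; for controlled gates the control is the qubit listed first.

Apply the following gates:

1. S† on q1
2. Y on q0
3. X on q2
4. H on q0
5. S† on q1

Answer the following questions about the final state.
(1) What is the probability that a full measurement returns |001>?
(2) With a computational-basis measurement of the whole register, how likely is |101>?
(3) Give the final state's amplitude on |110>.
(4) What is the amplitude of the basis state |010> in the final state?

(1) The probability of measuring |001> is 1/2.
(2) The probability of measuring |101> is 1/2.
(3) |110> carries amplitude 0 in the final state.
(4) The amplitude on |010> is 0.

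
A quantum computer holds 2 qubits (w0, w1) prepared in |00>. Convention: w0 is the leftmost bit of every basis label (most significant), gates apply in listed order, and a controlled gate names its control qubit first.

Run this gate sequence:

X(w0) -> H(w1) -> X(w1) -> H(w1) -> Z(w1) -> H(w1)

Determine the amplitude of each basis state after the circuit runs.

After the circuit, the state carries amplitude 0 on |00>, 0 on |01>, sqrt(2)/2 on |10>, sqrt(2)/2 on |11>.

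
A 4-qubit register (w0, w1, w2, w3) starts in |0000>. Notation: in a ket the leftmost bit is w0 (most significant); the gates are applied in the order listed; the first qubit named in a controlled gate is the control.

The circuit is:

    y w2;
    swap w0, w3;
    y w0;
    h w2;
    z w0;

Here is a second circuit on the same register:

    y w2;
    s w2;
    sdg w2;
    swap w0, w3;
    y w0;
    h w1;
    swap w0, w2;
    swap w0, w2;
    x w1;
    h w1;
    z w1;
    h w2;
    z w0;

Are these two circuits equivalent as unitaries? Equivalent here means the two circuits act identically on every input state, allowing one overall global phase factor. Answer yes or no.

Yes — the two circuits implement the same unitary up to a global phase.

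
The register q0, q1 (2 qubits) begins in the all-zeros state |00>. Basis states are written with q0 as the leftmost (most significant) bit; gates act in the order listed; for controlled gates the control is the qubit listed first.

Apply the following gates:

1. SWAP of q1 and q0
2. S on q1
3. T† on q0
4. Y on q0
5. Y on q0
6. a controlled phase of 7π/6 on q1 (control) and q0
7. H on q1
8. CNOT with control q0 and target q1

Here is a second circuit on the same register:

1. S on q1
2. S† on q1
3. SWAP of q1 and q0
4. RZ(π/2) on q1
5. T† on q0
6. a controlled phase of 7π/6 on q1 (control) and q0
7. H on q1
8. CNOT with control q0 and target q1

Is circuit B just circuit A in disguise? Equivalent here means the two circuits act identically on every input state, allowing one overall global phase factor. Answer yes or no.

Yes — the two circuits implement the same unitary up to a global phase.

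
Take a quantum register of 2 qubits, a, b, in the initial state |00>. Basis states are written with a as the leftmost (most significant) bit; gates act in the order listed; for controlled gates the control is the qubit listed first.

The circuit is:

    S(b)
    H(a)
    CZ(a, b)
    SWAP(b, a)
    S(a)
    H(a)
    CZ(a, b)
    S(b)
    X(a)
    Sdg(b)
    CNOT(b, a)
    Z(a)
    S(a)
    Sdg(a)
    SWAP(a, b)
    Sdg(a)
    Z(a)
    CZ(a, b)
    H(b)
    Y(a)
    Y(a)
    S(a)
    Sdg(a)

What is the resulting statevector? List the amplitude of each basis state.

The final amplitudes are 0 on |00>, sqrt(2)/2 on |01>, 0 on |10>, sqrt(2)*I/2 on |11>.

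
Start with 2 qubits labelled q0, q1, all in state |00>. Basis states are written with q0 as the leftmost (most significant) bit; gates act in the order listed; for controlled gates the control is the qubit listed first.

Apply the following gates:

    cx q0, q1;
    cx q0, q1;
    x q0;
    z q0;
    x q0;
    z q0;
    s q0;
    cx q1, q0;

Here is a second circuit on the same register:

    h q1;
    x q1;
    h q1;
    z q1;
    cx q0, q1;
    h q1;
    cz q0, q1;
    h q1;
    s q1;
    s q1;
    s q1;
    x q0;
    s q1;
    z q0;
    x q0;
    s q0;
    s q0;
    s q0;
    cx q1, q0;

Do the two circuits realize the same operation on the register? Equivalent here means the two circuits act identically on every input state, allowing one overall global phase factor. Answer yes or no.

Yes, they are equivalent — the unitaries differ by at most a global phase.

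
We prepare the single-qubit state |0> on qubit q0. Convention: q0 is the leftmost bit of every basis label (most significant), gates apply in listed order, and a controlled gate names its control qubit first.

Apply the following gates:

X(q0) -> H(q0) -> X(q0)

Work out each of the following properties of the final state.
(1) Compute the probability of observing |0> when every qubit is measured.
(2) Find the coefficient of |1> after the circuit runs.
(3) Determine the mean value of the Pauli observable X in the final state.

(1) Outcome |0> occurs with probability 1/2.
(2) The amplitude on |1> is sqrt(2)/2.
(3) In the final state, X has expectation -1.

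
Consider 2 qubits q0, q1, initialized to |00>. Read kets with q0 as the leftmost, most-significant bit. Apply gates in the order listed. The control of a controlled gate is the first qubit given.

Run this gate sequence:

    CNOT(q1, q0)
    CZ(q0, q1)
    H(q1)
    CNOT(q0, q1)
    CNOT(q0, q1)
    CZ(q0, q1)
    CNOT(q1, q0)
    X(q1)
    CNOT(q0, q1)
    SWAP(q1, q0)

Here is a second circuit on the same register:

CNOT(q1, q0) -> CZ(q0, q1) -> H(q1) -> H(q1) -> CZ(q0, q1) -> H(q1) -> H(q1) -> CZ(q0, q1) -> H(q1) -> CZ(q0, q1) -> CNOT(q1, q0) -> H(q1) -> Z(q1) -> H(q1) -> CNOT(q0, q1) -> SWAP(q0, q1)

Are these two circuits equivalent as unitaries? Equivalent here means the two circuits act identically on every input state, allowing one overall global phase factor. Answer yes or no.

Yes — the two circuits implement the same unitary up to a global phase.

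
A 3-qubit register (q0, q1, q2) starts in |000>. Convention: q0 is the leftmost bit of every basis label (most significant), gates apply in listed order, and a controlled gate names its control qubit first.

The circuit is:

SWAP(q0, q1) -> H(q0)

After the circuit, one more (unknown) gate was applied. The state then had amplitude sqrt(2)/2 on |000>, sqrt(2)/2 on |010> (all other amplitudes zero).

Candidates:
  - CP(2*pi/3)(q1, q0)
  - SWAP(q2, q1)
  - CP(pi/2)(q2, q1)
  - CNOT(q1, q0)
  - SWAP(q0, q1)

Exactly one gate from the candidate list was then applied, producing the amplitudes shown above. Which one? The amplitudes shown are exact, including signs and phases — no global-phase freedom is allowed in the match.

It was SWAP(q0, q1) that produced the state shown.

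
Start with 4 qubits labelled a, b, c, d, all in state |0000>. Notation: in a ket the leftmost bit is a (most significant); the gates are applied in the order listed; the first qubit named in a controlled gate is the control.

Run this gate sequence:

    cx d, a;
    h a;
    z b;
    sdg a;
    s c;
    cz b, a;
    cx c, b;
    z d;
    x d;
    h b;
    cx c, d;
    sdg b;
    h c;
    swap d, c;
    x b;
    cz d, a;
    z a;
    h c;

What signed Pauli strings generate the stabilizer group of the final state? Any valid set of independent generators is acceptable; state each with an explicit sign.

The final state is stabilized by the group generated by +YIIZ, +IYII, -IIXI, +ZIIX; other independent generating sets are equally valid.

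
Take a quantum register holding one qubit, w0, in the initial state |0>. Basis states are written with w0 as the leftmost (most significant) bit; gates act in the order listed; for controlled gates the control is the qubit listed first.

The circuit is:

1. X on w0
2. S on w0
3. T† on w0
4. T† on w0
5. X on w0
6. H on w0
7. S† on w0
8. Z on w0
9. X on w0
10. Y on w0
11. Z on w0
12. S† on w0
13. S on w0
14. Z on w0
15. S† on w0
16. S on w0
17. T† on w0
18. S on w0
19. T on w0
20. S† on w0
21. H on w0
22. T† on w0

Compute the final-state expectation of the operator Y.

In the final state, Y has expectation sqrt(2)/2. Key observation: the block from step 11 through step 14 cancels to the identity and can be dropped.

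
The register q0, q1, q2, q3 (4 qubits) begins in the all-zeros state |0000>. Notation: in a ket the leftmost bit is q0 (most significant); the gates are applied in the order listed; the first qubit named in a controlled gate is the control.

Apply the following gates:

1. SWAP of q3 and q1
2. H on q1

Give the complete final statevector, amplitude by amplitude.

The resulting statevector has amplitude sqrt(2)/2 on |0000>, sqrt(2)/2 on |0100>, and 0 on every other basis state.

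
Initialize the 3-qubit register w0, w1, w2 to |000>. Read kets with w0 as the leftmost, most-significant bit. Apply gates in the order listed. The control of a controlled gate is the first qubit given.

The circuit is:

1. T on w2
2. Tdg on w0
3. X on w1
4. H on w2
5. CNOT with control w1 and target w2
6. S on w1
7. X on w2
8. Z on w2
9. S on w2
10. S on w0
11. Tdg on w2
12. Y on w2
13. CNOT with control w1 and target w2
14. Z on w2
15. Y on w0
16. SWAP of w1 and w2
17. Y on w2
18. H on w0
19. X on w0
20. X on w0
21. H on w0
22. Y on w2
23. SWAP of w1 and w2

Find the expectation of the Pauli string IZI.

In the final state, IZI has expectation -1. Key observation: the block from step 16 through step 23 cancels to the identity and can be dropped.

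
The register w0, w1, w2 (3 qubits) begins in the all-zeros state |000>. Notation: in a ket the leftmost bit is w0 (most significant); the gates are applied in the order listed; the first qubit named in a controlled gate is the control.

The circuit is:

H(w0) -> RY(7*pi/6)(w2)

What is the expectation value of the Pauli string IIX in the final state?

The expectation value of IIX is -1/2.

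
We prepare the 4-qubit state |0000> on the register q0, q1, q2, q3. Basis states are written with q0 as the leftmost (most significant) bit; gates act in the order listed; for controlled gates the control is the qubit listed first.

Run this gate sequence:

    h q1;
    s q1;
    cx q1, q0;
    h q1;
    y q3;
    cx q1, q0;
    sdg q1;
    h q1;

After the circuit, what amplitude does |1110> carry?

|1110> carries amplitude 0 in the final state.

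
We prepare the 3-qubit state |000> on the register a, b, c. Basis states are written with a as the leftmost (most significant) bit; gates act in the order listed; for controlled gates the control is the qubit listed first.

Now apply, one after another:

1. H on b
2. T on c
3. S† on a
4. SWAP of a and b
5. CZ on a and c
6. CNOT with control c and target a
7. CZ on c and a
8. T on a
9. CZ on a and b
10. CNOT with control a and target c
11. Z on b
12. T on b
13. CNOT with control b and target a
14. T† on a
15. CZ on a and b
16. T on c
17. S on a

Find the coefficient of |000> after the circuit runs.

|000> carries amplitude sqrt(2)/2 in the final state.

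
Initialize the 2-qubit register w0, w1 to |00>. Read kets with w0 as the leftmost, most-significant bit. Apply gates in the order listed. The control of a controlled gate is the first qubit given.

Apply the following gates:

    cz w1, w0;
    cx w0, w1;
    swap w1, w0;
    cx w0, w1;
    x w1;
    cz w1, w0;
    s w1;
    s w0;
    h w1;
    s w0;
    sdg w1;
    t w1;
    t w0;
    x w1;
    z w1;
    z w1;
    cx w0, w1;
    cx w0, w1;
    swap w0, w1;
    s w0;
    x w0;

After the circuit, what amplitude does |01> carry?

|01> carries amplitude 0 in the final state.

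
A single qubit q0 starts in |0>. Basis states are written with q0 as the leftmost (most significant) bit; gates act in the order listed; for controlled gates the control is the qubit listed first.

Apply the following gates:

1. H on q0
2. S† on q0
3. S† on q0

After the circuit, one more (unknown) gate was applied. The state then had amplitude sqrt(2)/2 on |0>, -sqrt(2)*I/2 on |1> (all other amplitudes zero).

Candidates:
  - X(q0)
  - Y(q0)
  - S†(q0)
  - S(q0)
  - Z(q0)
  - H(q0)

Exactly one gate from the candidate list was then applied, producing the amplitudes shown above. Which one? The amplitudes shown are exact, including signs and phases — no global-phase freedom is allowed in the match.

It was S(q0) that produced the state shown.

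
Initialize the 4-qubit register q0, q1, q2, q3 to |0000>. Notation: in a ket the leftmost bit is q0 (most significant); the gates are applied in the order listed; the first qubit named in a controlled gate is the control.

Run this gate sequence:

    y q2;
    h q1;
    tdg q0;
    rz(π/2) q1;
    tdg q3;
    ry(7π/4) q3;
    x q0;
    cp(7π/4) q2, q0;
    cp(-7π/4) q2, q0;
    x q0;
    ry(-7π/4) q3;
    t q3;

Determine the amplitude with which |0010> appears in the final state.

The final state's coefficient on |0010> equals sqrt(2)*exp(I*pi/4)/2. Key observation: steps 5-12 multiply out to the identity, so the circuit reduces to the remaining gates.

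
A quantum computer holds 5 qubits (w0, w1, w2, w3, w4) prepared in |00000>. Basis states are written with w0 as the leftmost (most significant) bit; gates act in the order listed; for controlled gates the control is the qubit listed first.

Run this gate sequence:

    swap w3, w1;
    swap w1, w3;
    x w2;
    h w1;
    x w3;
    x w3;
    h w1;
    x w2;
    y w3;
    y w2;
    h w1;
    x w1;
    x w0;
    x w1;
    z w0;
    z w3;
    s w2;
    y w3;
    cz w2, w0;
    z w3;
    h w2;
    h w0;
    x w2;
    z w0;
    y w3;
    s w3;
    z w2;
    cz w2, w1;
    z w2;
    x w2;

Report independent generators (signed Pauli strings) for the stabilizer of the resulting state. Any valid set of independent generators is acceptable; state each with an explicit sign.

The final state is stabilized by the group generated by +XIIII, -IXZII, -IZXII, -IIIZI, +IIIIZ; other independent generating sets are equally valid.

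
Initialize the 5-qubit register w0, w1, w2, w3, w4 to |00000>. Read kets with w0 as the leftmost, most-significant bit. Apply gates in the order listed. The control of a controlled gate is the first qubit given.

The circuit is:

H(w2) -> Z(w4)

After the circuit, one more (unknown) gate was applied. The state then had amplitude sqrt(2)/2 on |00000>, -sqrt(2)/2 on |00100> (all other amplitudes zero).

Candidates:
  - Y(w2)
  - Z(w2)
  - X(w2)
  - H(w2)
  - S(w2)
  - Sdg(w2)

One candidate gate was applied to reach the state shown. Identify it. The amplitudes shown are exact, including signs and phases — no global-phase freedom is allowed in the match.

The unique candidate consistent with the amplitudes is Z(w2).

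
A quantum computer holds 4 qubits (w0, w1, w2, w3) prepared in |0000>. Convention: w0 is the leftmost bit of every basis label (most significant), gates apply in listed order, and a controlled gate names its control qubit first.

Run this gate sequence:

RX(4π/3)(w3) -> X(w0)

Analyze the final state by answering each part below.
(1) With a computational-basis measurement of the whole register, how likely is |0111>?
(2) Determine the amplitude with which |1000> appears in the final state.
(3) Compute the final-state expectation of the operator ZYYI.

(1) The probability of measuring |0111> is 0.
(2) |1000> carries amplitude -1/2 in the final state.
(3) In the final state, ZYYI has expectation 0.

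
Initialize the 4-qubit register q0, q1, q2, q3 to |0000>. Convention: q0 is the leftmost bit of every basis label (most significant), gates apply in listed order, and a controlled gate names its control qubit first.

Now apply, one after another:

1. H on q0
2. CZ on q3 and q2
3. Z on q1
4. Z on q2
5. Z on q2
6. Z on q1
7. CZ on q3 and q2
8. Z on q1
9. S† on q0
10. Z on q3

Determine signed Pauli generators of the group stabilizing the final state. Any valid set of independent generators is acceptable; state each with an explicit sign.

The final state is stabilized by the group generated by -YIII, +IZII, +IIZI, +IIIZ; other independent generating sets are equally valid.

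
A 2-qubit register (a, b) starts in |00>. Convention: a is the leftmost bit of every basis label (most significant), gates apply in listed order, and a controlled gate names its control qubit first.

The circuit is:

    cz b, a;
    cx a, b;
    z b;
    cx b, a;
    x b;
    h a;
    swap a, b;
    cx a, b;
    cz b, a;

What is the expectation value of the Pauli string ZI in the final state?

The observable ZI averages to -1.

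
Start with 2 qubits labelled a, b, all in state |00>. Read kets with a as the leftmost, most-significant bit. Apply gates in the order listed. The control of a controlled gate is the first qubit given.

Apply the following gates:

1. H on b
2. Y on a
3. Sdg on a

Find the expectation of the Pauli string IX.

The expectation value of IX is 1.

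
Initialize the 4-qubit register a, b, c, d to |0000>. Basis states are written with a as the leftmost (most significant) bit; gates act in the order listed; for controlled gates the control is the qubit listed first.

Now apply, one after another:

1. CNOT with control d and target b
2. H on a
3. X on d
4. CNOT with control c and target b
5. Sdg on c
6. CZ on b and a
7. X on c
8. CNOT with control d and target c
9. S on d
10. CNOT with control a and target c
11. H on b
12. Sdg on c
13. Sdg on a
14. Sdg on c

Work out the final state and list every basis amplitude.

After the circuit, the state carries amplitude I/2 on |0001>, I/2 on |0101>, -1/2 on |1011>, -1/2 on |1111>, and 0 on every other basis state.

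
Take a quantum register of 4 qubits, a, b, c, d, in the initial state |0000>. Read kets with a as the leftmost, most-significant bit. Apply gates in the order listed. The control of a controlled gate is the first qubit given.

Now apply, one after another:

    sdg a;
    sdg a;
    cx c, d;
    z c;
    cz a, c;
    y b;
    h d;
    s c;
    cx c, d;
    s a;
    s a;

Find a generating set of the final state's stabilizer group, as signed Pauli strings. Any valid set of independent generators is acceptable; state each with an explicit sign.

One valid set of independent stabilizer generators is +IIIX, +ZIII, -IZII, +IIZI (any independent generating set of the same group is equally correct).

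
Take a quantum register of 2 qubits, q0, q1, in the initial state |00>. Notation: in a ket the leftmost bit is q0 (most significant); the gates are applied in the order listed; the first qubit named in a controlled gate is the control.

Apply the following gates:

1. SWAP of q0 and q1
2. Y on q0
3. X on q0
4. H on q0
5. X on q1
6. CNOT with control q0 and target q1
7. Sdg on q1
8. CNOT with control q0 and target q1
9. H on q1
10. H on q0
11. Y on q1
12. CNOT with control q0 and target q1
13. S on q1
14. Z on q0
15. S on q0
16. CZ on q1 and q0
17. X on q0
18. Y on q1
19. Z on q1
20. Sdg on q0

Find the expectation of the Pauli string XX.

The observable XX averages to -1.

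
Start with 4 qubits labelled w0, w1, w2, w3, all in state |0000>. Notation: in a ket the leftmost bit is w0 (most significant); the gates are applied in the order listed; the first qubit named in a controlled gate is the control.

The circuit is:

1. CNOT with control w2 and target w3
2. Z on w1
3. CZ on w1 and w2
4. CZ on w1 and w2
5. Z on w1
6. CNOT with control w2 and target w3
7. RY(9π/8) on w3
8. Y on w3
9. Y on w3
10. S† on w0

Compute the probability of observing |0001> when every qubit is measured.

The probability of measuring |0001> is sin(7*pi/16)**2. Key observation: gates 1-6 undo each other exactly, leaving only the rest of the circuit to track.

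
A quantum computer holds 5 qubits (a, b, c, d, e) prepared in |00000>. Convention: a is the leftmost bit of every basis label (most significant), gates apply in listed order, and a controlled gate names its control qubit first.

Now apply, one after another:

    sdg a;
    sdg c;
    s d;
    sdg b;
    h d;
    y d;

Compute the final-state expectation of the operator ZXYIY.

In the final state, ZXYIY has expectation 0.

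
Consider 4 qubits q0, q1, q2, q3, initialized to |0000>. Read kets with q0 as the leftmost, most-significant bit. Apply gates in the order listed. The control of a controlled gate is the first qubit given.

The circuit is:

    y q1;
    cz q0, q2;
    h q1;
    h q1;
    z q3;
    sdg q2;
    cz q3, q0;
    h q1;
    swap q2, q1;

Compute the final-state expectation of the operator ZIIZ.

The observable ZIIZ averages to 1. Key observation: the block from step 3 through step 4 cancels to the identity and can be dropped.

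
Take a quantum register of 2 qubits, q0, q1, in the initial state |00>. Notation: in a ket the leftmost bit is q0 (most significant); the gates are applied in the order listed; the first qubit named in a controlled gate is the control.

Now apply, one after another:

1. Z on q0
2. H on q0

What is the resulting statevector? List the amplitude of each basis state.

The final amplitudes are sqrt(2)/2 on |00>, 0 on |01>, sqrt(2)/2 on |10>, 0 on |11>.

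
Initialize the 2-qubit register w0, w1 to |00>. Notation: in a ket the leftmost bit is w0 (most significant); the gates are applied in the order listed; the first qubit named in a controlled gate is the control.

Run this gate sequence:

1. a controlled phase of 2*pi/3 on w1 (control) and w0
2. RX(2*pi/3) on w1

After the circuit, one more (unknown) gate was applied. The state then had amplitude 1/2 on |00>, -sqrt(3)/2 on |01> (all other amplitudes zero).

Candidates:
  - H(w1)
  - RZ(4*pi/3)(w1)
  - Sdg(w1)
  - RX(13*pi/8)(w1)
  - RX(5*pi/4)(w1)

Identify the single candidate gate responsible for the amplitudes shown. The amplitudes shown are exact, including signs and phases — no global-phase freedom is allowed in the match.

The unique candidate consistent with the amplitudes is Sdg(w1).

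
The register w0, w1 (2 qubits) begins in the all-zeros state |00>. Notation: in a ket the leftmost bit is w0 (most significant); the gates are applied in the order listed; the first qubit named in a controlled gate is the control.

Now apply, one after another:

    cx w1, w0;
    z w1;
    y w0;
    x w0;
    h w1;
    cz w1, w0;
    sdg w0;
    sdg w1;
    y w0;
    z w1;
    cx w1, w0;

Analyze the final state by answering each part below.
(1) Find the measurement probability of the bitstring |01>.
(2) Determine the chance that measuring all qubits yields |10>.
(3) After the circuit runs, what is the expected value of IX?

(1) The probability of measuring |01> is 1/2.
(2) Outcome |10> occurs with probability 1/2.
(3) The expectation value of IX is 0.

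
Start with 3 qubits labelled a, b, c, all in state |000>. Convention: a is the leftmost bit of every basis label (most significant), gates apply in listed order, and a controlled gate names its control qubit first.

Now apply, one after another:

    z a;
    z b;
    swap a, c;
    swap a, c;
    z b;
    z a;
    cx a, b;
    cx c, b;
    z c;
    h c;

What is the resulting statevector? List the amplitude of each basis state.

The final amplitudes are sqrt(2)/2 on |000>, sqrt(2)/2 on |001>, and 0 on every other basis state. Key observation: the block from step 1 through step 6 cancels to the identity and can be dropped.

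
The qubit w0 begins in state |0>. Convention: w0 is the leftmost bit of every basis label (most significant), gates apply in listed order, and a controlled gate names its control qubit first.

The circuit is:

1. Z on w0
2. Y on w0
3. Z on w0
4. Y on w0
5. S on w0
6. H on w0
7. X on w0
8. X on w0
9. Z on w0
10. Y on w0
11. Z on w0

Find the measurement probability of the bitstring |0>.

Outcome |0> occurs with probability 1/2.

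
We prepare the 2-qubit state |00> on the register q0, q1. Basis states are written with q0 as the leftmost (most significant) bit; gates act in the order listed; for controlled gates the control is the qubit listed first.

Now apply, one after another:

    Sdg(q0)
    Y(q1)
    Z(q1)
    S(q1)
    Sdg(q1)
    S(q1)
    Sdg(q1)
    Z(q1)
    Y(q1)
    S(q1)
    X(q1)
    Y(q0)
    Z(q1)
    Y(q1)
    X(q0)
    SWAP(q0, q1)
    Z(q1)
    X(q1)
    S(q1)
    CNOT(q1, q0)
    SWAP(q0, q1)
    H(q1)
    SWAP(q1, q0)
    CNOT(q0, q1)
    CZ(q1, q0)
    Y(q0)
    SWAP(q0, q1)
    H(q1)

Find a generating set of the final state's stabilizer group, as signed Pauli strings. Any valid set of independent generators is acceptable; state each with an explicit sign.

The final state is stabilized by the group generated by +XZ, +ZX; other independent generating sets are equally valid. Key observation: steps 2-9 multiply out to the identity, so the circuit reduces to the remaining gates.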